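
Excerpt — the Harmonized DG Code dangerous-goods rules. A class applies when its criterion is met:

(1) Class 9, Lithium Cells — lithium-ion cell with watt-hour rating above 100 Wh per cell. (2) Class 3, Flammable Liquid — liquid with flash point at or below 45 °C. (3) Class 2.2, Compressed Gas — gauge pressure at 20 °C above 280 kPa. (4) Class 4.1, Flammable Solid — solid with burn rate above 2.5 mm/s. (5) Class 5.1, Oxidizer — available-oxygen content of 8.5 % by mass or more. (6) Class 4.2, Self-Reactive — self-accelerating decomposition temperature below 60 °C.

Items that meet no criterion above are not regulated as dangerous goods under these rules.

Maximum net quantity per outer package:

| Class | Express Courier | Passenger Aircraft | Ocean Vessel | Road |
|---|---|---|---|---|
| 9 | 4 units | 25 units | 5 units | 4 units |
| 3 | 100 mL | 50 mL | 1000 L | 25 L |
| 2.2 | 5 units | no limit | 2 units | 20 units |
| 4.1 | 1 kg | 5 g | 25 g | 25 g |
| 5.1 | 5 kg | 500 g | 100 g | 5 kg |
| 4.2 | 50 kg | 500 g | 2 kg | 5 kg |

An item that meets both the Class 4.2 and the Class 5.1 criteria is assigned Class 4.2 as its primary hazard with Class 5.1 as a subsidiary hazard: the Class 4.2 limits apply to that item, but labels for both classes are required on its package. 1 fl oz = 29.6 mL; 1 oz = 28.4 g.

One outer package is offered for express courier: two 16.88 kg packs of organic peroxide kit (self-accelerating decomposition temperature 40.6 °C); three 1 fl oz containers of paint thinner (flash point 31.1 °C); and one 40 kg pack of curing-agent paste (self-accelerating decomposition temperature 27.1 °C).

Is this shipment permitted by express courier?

No

Self-accelerating decomposition temperature 40.6 °C meets the Class 4.2 criterion (Self-Reactive), so the organic peroxide kit is Class 4.2.
Paint thinner: flash point 31.1 °C ≤ 45 °C → Class 3 (Flammable Liquid).
The curing-agent paste has self-accelerating decomposition temperature 27.1 °C, which is < 60 °C, so it is Class 4.2 (Self-Reactive).
Class 4.2 net quantity: (two 16.88 kg packs = 33.76 kg) + 40 kg = 73.76 kg.
73.76 kg exceeds the express courier limit of 50 kg for Class 4.2.
Class 3 quantity: three 1 fl oz containers = 88.8 mL.
88.8 mL is within the express courier limit of 100 mL for Class 3.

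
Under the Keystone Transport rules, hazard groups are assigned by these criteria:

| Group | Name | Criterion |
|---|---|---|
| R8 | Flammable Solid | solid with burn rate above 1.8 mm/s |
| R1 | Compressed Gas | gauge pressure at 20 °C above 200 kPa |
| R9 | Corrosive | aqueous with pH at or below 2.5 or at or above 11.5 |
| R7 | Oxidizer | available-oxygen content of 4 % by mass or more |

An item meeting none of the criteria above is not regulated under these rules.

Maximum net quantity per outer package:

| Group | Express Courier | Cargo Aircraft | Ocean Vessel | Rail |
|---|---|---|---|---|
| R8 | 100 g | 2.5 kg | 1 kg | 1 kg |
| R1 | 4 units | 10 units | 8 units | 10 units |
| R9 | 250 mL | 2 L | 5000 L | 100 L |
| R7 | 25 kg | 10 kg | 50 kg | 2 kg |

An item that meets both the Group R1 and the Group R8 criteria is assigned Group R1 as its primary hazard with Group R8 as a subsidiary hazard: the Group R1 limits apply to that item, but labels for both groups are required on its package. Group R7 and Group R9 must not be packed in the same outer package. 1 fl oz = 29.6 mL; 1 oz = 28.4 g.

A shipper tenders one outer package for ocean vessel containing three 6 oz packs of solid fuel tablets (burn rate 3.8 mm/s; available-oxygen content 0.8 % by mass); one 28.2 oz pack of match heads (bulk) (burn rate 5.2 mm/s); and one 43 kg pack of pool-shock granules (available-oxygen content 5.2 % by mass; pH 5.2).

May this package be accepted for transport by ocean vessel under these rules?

Solid fuel tablets: burn rate 3.8 mm/s > 1.8 mm/s → Group R8 (Flammable Solid).
The match heads (bulk) have burn rate 5.2 mm/s, which is > 1.8 mm/s, so they are Group R8 (Flammable Solid).
The pool-shock granules have available-oxygen content 5.2 % by mass, which is ≥ 4 % by mass, so they are Group R7 (Oxidizer).
Group R8 net quantity: (three 6 oz packs = 511.2 g) + (one 28.2 oz pack = 800.88 g) = 1312.08 g.
That exceeds the Group R8 ocean vessel limit of 1 kg.
Group R7 quantity: 43 kg.
43 kg ≤ 50 kg (ocean vessel limit, Group R7) — within limit.
The segregation rule (Group R7 with Group R9) does not apply to Group R8 with Group R7.

No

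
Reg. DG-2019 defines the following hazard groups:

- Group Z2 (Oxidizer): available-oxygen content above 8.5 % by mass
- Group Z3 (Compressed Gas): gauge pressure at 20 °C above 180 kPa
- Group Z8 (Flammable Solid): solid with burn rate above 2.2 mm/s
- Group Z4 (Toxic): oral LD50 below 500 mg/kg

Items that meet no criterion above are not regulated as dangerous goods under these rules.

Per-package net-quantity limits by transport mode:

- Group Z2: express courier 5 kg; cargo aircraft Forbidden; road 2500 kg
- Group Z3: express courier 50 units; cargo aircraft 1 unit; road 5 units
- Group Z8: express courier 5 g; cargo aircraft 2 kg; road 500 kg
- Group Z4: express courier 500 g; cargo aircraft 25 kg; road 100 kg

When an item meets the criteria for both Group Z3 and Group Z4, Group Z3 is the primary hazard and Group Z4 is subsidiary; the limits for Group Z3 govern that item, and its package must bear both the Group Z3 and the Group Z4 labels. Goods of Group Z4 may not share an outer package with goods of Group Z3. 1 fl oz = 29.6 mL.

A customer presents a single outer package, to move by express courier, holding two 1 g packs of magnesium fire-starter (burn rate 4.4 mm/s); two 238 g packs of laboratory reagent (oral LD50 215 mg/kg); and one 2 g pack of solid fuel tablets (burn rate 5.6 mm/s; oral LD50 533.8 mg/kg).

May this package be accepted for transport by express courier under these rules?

Yes

The magnesium fire-starter has burn rate 4.4 mm/s, which is > 2.2 mm/s, so it is Group Z8 (Flammable Solid).
Oral LD50 215 mg/kg meets the Group Z4 criterion (Toxic), so the laboratory reagent is Group Z4.
Burn rate 5.6 mm/s meets the Group Z8 criterion (Flammable Solid), so the solid fuel tablets are Group Z8.
Group Z4 quantity: two 238 g packs = 476 g.
476 g ≤ 500 g (express courier limit, Group Z4) — within limit.
Total Group Z8: (two 1 g packs = 2 g) + 2 g = 4 g.
That is within the Group Z8 express courier limit of 5 g.
The segregation rule (Group Z4 with Group Z3) does not apply to Group Z4 with Group Z8.
Every hazard group is within its express courier limit and no segregation rule is violated.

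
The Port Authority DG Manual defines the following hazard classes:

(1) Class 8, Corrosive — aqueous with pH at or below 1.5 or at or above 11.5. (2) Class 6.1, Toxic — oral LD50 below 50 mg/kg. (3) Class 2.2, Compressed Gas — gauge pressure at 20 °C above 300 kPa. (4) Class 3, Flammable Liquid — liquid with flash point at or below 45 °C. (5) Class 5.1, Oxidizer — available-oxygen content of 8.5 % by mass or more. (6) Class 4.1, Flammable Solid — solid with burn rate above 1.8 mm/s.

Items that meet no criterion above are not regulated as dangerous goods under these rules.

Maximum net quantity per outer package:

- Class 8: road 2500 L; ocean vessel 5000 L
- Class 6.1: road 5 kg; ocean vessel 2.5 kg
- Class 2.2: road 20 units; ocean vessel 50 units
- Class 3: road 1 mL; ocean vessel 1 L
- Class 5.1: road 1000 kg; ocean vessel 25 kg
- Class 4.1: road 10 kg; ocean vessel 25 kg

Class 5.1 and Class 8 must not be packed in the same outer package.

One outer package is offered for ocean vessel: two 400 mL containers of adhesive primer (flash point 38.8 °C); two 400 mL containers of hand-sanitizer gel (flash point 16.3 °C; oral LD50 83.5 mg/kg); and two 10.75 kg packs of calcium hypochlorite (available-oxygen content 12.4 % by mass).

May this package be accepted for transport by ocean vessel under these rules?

No

The adhesive primer has flash point 38.8 °C, which is ≤ 45 °C, so it is Class 3 (Flammable Liquid).
Flash point 16.3 °C meets the Class 3 criterion (Flammable Liquid), so the hand-sanitizer gel is Class 3.
The calcium hypochlorite has available-oxygen content 12.4 % by mass, which is ≥ 8.5 % by mass, so it is Class 5.1 (Oxidizer).
Total Class 3: (two 400 mL containers = 800 mL) + (two 400 mL containers = 800 mL) = 1.6 L.
1.6 L exceeds the ocean vessel limit of 1 L for Class 3.
Class 5.1 quantity: two 10.75 kg packs = 21.5 kg.
21.5 kg ≤ 25 kg (ocean vessel limit, Class 5.1) — within limit.
The segregation rule (Class 5.1 with Class 8) does not apply to Class 3 with Class 5.1.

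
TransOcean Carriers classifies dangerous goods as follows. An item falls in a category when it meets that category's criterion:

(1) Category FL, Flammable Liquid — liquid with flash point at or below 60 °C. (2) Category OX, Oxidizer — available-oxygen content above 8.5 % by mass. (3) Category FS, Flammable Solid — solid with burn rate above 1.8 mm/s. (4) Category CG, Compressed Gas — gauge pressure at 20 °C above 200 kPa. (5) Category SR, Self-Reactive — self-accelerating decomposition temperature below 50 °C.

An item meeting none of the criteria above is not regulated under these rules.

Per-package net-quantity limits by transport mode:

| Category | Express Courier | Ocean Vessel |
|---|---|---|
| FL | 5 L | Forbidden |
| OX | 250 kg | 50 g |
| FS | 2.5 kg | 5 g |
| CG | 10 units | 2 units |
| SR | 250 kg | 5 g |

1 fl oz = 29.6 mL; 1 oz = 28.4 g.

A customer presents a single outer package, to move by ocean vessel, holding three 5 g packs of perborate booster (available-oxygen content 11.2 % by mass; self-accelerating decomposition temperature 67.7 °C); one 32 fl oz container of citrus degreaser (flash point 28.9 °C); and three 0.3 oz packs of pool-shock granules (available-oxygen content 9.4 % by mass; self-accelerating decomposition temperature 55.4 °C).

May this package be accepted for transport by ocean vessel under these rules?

Available-oxygen content 11.2 % by mass meets the Category OX criterion (Oxidizer), so the perborate booster is Category OX.
With flash point 28.9 °C (≤ 60 °C), the citrus degreaser falls in Category FL.
The pool-shock granules have available-oxygen content 9.4 % by mass, which is > 8.5 % by mass, so they are Category OX (Oxidizer).
Total Category OX: (three 5 g packs = 15 g) + (three 0.3 oz packs = 25.56 g) = 40.56 g.
That is within the Category OX ocean vessel limit of 50 g.
Category FL quantity: one 32 fl oz container = 947.2 mL.
By ocean vessel, Category FL is Forbidden regardless of quantity.

No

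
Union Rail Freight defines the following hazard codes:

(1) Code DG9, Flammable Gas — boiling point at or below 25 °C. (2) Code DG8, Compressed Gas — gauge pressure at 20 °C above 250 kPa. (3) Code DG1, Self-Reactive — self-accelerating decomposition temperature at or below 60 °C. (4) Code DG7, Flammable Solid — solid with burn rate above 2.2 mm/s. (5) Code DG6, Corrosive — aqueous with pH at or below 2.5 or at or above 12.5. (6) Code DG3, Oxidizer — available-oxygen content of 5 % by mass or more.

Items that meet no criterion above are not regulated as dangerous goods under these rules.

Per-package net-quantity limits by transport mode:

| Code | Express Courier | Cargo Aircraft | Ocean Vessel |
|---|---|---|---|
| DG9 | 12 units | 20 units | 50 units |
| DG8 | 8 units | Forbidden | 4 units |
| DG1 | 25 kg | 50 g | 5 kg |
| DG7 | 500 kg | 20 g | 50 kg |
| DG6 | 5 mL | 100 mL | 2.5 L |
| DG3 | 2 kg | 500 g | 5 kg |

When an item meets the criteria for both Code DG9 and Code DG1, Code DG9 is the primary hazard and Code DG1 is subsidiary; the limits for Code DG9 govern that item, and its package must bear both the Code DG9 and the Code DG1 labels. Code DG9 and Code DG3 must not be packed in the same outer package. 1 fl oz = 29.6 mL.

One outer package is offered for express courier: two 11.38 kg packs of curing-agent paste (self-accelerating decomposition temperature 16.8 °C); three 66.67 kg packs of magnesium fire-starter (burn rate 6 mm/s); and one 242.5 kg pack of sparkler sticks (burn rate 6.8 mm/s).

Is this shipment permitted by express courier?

Yes

With self-accelerating decomposition temperature 16.8 °C (≤ 60 °C), the curing-agent paste falls in Code DG1.
Burn rate 6 mm/s meets the Code DG7 criterion (Flammable Solid), so the magnesium fire-starter is Code DG7.
The sparkler sticks have burn rate 6.8 mm/s, which is > 2.2 mm/s, so they are Code DG7 (Flammable Solid).
Total Code DG7: (three 66.67 kg packs = 200.01 kg) + 242.5 kg = 442.51 kg.
That is within the Code DG7 express courier limit of 500 kg.
Code DG1 quantity: two 11.38 kg packs = 22.76 kg.
22.76 kg ≤ 25 kg (express courier limit, Code DG1) — within limit.
The segregation rule (Code DG9 with Code DG3) does not apply to Code DG7 with Code DG1.
Every hazard code is within its express courier limit and no segregation rule is violated.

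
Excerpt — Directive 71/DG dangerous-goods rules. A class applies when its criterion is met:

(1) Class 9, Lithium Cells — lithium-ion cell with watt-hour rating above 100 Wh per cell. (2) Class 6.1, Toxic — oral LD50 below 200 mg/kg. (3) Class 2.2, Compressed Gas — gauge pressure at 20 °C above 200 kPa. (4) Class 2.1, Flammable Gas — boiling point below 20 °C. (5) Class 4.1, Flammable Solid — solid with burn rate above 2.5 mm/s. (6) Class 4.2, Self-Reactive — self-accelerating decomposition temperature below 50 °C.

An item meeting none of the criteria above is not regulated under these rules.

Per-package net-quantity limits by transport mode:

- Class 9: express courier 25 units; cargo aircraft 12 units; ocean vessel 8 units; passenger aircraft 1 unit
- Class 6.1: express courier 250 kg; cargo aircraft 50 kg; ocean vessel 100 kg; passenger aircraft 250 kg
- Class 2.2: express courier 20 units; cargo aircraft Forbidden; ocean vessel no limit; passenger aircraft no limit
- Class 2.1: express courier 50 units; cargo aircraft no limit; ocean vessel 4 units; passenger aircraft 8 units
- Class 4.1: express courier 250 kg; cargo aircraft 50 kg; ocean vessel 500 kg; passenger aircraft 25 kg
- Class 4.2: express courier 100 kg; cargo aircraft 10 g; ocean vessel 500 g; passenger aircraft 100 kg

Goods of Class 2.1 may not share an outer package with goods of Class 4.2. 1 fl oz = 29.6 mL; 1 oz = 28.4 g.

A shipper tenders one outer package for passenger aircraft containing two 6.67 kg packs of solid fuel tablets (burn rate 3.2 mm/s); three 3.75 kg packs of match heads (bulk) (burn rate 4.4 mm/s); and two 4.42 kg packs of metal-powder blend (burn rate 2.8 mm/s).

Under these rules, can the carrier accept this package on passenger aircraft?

Solid fuel tablets: burn rate 3.2 mm/s > 2.5 mm/s → Class 4.1 (Flammable Solid).
The match heads (bulk) have burn rate 4.4 mm/s, which is > 2.5 mm/s, so they are Class 4.1 (Flammable Solid).
Metal-powder blend: burn rate 2.8 mm/s > 2.5 mm/s → Class 4.1 (Flammable Solid).
Class 4.1 net quantity: (two 6.67 kg packs = 13.34 kg) + (three 3.75 kg packs = 11.25 kg) + (two 4.42 kg packs = 8.84 kg) = 33.43 kg.
That exceeds the Class 4.1 passenger aircraft limit of 25 kg.

No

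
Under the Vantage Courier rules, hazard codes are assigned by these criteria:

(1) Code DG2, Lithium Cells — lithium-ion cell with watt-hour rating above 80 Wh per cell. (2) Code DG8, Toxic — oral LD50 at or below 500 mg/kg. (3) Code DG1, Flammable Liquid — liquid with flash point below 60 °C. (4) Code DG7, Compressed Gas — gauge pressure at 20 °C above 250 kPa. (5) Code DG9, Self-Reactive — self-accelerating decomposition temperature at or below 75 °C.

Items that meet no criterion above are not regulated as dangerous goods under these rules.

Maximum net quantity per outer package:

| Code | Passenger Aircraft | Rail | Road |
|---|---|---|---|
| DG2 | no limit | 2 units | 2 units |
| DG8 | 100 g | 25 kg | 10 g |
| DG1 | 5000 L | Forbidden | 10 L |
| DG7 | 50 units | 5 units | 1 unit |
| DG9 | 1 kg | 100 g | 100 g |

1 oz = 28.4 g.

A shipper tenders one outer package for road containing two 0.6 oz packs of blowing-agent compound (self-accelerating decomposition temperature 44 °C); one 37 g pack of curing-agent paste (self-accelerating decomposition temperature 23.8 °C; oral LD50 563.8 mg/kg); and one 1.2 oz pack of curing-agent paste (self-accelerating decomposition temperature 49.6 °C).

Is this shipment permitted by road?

No

The blowing-agent compound has self-accelerating decomposition temperature 44 °C, which is ≤ 75 °C, so it is Code DG9 (Self-Reactive).
Self-accelerating decomposition temperature 23.8 °C meets the Code DG9 criterion (Self-Reactive), so the curing-agent paste is Code DG9.
Self-accelerating decomposition temperature 49.6 °C meets the Code DG9 criterion (Self-Reactive), so the curing-agent paste is Code DG9.
Code DG9 net quantity: (two 0.6 oz packs = 34.08 g) + 37 g + (one 1.2 oz pack = 34.08 g) = 105.16 g.
105.16 g > 100 g (road limit, Code DG9) — over the limit.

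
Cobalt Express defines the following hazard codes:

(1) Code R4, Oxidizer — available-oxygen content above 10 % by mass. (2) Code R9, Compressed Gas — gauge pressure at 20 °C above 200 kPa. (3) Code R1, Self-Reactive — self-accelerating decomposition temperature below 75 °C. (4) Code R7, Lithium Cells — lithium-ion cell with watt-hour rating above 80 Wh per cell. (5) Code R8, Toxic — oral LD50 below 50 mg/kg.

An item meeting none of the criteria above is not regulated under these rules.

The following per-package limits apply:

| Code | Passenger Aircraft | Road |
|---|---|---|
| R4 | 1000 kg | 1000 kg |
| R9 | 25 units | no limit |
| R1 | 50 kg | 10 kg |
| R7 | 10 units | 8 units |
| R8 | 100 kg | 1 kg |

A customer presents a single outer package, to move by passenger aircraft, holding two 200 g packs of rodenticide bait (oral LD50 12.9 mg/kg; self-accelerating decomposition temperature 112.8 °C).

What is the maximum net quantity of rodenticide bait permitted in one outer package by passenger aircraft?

100 kg

With oral LD50 12.9 mg/kg (< 50 mg/kg), the rodenticide bait falls in Code R8.
The passenger aircraft limit for Code R8 is 100 kg.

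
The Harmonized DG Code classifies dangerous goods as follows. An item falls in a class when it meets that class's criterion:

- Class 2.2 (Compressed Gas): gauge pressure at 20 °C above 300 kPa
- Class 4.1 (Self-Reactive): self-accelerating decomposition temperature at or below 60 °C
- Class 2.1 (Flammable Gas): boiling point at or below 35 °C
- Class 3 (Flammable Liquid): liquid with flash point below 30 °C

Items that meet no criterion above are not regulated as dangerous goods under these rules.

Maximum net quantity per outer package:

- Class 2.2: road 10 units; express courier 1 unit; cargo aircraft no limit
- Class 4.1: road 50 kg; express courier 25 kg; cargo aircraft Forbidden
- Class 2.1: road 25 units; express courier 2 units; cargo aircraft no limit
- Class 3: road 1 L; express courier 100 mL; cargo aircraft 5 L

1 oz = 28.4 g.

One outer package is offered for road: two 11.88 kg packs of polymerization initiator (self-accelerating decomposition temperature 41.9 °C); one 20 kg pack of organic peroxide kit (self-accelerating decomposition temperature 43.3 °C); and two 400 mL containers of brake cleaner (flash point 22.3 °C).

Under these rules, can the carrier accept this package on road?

Yes

With self-accelerating decomposition temperature 41.9 °C (≤ 60 °C), the polymerization initiator falls in Class 4.1.
Organic peroxide kit: self-accelerating decomposition temperature 43.3 °C ≤ 60 °C → Class 4.1 (Self-Reactive).
With flash point 22.3 °C (< 30 °C), the brake cleaner falls in Class 3.
Class 4.1 net quantity: (two 11.88 kg packs = 23.76 kg) + 20 kg = 43.76 kg.
43.76 kg is within the road limit of 50 kg for Class 4.1.
Class 3 quantity: two 400 mL containers = 800 mL.
800 mL is within the road limit of 1 L for Class 3.
Every hazard class is within its road limit and no segregation rule is violated.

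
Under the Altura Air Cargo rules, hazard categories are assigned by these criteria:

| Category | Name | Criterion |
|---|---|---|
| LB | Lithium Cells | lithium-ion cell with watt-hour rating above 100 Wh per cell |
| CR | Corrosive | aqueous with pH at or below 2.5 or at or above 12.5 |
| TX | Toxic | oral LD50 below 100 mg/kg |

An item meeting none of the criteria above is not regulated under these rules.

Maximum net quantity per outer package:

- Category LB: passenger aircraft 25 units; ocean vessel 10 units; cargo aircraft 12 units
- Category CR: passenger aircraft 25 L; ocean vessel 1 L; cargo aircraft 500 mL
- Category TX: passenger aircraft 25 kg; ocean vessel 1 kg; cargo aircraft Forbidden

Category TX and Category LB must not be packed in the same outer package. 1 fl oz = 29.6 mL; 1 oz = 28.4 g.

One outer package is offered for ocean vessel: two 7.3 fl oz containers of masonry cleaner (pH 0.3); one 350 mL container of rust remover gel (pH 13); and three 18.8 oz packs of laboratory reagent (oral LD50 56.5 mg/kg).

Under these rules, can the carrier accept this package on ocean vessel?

No

The masonry cleaner has pH 0.3, which is ≤ 2.5, so it is Category CR (Corrosive).
The rust remover gel has pH 13, which is ≥ 12.5, so it is Category CR (Corrosive).
Oral LD50 56.5 mg/kg meets the Category TX criterion (Toxic), so the laboratory reagent is Category TX.
Total Category CR: (two 7.3 fl oz containers = 432.16 mL) + 350 mL = 782.16 mL.
That is within the Category CR ocean vessel limit of 1 L.
Category TX quantity: three 18.8 oz packs = 1601.76 g.
1601.76 g > 1 kg (ocean vessel limit, Category TX) — over the limit.
The segregation rule (Category TX with Category LB) does not apply to Category CR with Category TX.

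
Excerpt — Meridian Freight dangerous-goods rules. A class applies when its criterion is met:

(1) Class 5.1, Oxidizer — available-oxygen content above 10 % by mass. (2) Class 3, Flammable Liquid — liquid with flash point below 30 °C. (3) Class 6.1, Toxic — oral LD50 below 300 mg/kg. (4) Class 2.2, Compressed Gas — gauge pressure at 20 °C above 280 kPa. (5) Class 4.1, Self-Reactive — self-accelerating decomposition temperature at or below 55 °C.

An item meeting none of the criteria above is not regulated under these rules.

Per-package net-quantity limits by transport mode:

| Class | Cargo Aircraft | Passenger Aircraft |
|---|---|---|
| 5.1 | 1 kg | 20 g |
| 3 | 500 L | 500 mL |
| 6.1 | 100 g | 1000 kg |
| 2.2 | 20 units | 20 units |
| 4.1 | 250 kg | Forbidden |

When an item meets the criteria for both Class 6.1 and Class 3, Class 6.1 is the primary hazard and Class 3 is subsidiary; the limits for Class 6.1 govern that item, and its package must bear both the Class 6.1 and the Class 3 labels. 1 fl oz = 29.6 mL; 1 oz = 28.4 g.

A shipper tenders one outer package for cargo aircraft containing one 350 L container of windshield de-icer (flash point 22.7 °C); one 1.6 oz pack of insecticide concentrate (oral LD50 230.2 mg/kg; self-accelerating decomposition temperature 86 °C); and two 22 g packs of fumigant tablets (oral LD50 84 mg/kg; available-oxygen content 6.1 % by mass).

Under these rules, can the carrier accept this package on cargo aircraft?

The windshield de-icer has flash point 22.7 °C, which is < 30 °C, so it is Class 3 (Flammable Liquid).
The insecticide concentrate has oral LD50 230.2 mg/kg, which is < 300 mg/kg, so it is Class 6.1 (Toxic).
Fumigant tablets: oral LD50 84 mg/kg < 300 mg/kg → Class 6.1 (Toxic).
Class 3 quantity: 350 L.
350 L ≤ 500 L (cargo aircraft limit, Class 3) — within limit.
Total Class 6.1: (one 1.6 oz pack = 45.44 g) + (two 22 g packs = 44 g) = 89.44 g.
89.44 g is within the cargo aircraft limit of 100 g for Class 6.1.
Every hazard class is within its cargo aircraft limit and no segregation rule is violated.

Yes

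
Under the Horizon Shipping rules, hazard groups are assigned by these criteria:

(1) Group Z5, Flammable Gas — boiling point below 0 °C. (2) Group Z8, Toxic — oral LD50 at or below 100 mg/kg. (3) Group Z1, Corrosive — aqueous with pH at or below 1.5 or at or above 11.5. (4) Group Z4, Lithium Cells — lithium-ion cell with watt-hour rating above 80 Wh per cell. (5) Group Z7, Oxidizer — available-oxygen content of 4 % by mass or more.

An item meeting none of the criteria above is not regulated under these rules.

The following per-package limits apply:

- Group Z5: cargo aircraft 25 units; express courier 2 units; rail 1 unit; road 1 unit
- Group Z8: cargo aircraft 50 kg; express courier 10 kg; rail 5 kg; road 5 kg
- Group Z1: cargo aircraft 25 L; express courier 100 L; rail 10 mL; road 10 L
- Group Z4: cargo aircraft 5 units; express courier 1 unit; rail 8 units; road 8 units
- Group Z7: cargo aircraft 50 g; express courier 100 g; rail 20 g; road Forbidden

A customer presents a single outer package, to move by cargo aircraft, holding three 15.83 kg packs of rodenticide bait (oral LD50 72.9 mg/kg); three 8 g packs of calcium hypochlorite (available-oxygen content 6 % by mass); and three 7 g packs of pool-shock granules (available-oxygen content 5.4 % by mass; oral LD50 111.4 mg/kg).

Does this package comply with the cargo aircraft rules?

Oral LD50 72.9 mg/kg meets the Group Z8 criterion (Toxic), so the rodenticide bait is Group Z8.
The calcium hypochlorite has available-oxygen content 6 % by mass, which is ≥ 4 % by mass, so it is Group Z7 (Oxidizer).
The pool-shock granules have available-oxygen content 5.4 % by mass, which is ≥ 4 % by mass, so they are Group Z7 (Oxidizer).
Group Z8 quantity: three 15.83 kg packs = 47.49 kg.
That is within the Group Z8 cargo aircraft limit of 50 kg.
Total Group Z7: (three 8 g packs = 24 g) + (three 7 g packs = 21 g) = 45 g.
That is within the Group Z7 cargo aircraft limit of 50 g.
Every hazard group is within its cargo aircraft limit and no segregation rule is violated.

Yes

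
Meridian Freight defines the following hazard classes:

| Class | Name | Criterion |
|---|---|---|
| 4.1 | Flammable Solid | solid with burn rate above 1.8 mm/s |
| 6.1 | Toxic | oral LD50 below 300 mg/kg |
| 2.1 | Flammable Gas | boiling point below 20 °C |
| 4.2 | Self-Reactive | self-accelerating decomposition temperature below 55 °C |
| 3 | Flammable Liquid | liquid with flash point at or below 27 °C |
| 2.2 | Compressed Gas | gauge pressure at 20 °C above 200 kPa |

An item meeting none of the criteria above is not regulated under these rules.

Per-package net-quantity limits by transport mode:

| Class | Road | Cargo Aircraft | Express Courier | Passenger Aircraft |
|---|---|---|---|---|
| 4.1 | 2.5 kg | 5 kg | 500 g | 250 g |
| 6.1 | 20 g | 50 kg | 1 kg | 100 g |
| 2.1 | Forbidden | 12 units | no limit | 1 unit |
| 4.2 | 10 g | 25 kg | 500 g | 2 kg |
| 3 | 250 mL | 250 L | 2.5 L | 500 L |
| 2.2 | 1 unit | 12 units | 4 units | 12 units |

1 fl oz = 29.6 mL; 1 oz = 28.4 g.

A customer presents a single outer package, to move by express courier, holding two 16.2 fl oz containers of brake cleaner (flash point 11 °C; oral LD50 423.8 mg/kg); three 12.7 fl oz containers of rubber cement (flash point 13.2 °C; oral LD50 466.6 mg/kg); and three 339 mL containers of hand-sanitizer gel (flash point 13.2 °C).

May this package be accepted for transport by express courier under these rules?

No

Flash point 11 °C meets the Class 3 criterion (Flammable Liquid), so the brake cleaner is Class 3.
The rubber cement has flash point 13.2 °C, which is ≤ 27 °C, so it is Class 3 (Flammable Liquid).
Hand-sanitizer gel: flash point 13.2 °C ≤ 27 °C → Class 3 (Flammable Liquid).
Class 3 net quantity: (two 16.2 fl oz containers = 959.04 mL) + (three 12.7 fl oz containers = 1127.76 mL) + (three 339 mL containers = 1.017 L) = 3103.8 mL.
That exceeds the Class 3 express courier limit of 2.5 L.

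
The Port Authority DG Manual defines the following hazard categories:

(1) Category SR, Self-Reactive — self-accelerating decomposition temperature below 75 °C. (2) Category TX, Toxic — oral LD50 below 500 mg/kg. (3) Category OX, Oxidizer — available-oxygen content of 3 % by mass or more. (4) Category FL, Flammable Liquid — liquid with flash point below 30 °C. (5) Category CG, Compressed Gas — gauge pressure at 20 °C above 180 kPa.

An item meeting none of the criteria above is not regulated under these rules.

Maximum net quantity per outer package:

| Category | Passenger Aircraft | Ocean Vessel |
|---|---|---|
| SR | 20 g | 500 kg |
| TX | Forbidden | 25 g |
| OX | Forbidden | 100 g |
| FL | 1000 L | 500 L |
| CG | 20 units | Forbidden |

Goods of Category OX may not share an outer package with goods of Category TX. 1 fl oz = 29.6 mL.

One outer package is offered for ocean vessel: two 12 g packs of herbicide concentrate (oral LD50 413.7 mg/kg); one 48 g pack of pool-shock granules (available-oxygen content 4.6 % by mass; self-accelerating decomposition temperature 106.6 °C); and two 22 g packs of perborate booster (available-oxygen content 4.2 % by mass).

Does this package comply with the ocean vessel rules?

No

The herbicide concentrate has oral LD50 413.7 mg/kg, which is < 500 mg/kg, so it is Category TX (Toxic).
Pool-shock granules: available-oxygen content 4.6 % by mass ≥ 3 % by mass → Category OX (Oxidizer).
With available-oxygen content 4.2 % by mass (≥ 3 % by mass), the perborate booster falls in Category OX.
Category OX net quantity: 48 g + (two 22 g packs = 44 g) = 92 g.
92 g ≤ 100 g (ocean vessel limit, Category OX) — within limit.
Category TX quantity: two 12 g packs = 24 g.
That is within the Category TX ocean vessel limit of 25 g.
Category OX and Category TX may not share an outer package.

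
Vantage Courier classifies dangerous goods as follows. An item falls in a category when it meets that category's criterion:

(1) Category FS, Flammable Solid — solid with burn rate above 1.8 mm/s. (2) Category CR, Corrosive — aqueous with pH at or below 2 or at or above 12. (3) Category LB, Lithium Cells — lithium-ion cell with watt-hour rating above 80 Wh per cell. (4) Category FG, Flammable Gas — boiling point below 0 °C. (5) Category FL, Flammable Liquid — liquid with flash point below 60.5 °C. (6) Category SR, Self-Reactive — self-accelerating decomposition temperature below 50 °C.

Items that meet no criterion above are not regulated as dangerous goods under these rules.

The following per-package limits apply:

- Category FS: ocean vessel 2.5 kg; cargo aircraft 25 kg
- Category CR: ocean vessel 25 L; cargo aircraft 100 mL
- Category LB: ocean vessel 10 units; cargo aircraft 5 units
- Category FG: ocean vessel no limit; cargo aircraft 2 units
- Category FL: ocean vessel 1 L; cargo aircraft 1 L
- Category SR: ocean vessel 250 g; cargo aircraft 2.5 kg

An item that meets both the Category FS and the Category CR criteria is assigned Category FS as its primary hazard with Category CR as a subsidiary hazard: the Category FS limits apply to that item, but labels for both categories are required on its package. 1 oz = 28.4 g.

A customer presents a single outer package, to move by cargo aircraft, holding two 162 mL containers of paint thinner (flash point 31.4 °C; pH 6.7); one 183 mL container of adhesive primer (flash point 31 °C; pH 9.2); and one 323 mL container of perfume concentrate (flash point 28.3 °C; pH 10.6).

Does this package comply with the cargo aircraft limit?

Paint thinner: flash point 31.4 °C < 60.5 °C → Category FL (Flammable Liquid).
With flash point 31 °C (< 60.5 °C), the adhesive primer falls in Category FL.
Perfume concentrate: flash point 28.3 °C < 60.5 °C → Category FL (Flammable Liquid).
Category FL net quantity: (two 162 mL containers = 324 mL) + 183 mL + 323 mL = 830 mL.
830 mL is within the cargo aircraft limit of 1 L for Category FL.

Yes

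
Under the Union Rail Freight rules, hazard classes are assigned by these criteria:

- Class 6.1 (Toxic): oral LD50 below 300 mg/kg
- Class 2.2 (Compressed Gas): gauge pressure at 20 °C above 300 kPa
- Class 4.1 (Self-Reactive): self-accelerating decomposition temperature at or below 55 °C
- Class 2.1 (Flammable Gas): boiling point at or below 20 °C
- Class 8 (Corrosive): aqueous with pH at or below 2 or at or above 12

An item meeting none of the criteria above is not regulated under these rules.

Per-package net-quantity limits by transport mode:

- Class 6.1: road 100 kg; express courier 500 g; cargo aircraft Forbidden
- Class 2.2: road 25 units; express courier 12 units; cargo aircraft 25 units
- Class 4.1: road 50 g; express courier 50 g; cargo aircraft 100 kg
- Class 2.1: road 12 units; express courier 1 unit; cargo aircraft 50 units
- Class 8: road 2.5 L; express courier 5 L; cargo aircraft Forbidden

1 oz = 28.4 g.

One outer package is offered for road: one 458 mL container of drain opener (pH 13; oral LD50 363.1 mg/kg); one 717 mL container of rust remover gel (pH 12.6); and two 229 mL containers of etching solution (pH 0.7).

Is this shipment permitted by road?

With pH 13 (≥ 12), the drain opener falls in Class 8.
With pH 12.6 (≥ 12), the rust remover gel falls in Class 8.
The etching solution has pH 0.7, which is ≤ 2, so it is Class 8 (Corrosive).
Total Class 8: 458 mL + 717 mL + (two 229 mL containers = 458 mL) = 1.633 L.
That is within the Class 8 road limit of 2.5 L.

Yes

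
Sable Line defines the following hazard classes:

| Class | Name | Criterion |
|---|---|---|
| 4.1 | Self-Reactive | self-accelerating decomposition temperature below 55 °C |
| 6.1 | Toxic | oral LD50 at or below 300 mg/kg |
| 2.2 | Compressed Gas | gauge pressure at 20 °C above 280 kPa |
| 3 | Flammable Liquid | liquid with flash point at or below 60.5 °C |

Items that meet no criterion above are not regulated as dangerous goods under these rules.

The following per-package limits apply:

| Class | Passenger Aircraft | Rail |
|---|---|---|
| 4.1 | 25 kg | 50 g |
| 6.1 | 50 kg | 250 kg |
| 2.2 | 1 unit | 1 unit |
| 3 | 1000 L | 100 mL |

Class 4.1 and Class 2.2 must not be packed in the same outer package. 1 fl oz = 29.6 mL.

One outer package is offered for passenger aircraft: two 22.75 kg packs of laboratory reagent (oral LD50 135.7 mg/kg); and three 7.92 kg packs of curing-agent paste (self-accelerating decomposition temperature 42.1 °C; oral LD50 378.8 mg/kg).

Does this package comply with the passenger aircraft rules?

With oral LD50 135.7 mg/kg (≤ 300 mg/kg), the laboratory reagent falls in Class 6.1.
The curing-agent paste has self-accelerating decomposition temperature 42.1 °C, which is < 55 °C, so it is Class 4.1 (Self-Reactive).
Class 6.1 quantity: two 22.75 kg packs = 45.5 kg.
45.5 kg ≤ 50 kg (passenger aircraft limit, Class 6.1) — within limit.
Class 4.1 quantity: three 7.92 kg packs = 23.76 kg.
23.76 kg ≤ 25 kg (passenger aircraft limit, Class 4.1) — within limit.
The segregation rule (Class 4.1 with Class 2.2) does not apply to Class 6.1 with Class 4.1.
Every hazard class is within its passenger aircraft limit and no segregation rule is violated.

Yes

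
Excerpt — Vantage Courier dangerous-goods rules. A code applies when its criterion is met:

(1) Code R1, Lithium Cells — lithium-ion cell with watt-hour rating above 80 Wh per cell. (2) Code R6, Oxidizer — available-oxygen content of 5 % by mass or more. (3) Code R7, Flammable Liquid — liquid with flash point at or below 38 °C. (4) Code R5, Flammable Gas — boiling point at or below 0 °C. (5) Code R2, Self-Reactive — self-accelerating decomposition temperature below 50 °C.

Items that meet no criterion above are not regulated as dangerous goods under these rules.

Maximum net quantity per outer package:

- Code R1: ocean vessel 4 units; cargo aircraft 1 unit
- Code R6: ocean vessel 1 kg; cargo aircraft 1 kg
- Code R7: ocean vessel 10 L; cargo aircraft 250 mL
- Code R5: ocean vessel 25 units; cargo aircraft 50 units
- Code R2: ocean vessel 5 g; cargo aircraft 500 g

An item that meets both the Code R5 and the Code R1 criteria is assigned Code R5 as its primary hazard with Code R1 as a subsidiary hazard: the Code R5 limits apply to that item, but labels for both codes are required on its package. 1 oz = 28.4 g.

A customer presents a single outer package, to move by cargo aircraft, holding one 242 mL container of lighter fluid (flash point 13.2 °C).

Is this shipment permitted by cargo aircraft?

Yes

With flash point 13.2 °C (≤ 38 °C), the lighter fluid falls in Code R7.
Code R7 quantity: 242 mL.
That is within the Code R7 cargo aircraft limit of 250 mL.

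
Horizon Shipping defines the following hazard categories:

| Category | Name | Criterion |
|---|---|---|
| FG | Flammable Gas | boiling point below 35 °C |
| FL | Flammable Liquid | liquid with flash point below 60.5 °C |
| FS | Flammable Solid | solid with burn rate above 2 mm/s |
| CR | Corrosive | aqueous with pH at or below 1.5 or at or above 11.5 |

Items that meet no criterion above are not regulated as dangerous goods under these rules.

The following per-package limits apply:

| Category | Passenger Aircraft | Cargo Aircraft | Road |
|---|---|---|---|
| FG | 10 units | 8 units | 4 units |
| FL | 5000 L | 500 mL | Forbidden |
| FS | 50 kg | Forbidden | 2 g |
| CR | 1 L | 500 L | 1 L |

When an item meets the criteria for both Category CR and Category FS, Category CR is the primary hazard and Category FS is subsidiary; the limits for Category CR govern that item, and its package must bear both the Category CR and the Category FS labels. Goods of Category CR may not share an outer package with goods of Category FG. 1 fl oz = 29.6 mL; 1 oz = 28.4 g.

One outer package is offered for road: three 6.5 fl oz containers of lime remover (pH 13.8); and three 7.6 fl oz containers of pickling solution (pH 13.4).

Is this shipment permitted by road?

With pH 13.8 (≥ 11.5), the lime remover falls in Category CR.
With pH 13.4 (≥ 11.5), the pickling solution falls in Category CR.
Total Category CR: (three 6.5 fl oz containers = 577.2 mL) + (three 7.6 fl oz containers = 674.88 mL) = 1252.08 mL.
1252.08 mL > 1 L (road limit, Category CR) — over the limit.

No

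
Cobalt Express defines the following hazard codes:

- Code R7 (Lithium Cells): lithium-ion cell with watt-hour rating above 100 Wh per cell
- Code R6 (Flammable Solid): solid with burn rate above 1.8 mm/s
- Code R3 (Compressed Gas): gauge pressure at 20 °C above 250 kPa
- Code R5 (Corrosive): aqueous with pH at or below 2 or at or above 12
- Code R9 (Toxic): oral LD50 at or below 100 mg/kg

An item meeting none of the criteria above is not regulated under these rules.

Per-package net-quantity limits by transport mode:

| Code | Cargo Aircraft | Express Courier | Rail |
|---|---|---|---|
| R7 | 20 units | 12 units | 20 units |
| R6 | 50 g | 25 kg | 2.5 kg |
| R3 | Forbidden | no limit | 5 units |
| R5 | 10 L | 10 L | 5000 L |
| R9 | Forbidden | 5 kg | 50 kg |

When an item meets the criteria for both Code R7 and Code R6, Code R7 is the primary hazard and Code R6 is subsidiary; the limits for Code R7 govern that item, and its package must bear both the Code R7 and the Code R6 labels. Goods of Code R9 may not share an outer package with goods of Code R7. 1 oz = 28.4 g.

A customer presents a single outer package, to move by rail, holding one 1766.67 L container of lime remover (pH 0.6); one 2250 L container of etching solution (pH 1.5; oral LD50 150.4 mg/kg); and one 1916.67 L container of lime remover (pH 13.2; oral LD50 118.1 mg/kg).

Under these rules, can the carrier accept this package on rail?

With pH 0.6 (≤ 2), the lime remover falls in Code R5.
With pH 1.5 (≤ 2), the etching solution falls in Code R5.
With pH 13.2 (≥ 12), the lime remover falls in Code R5.
Code R5 net quantity: 1766.67 L + 2250 L + 1916.67 L = 5933.34 L.
That exceeds the Code R5 rail limit of 5000 L.

No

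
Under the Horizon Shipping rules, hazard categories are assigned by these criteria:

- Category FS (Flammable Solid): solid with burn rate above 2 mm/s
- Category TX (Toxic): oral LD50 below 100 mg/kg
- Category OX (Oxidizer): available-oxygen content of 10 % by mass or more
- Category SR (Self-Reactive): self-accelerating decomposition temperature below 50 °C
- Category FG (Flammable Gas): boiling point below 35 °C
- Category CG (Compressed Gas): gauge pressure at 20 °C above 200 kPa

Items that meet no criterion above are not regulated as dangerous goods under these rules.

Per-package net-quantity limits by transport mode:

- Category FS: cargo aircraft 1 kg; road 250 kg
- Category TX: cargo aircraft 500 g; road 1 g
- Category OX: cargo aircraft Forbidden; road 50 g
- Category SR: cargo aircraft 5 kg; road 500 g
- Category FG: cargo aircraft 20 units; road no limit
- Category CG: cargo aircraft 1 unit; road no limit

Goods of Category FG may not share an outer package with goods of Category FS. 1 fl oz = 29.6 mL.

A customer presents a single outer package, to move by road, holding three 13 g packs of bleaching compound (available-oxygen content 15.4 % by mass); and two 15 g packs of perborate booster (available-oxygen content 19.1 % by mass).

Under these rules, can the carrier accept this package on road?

With available-oxygen content 15.4 % by mass (≥ 10 % by mass), the bleaching compound falls in Category OX.
The perborate booster has available-oxygen content 19.1 % by mass, which is ≥ 10 % by mass, so it is Category OX (Oxidizer).
Total Category OX: (three 13 g packs = 39 g) + (two 15 g packs = 30 g) = 69 g.
That exceeds the Category OX road limit of 50 g.

No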